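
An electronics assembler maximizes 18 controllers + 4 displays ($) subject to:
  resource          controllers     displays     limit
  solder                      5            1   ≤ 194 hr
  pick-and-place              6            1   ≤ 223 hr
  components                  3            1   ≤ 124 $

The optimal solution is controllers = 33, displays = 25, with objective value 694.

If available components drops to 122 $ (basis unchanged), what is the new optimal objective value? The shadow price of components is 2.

Δb = -2, so new z* = 694 + (2)·(-2) = 694 − 4 = 690.

690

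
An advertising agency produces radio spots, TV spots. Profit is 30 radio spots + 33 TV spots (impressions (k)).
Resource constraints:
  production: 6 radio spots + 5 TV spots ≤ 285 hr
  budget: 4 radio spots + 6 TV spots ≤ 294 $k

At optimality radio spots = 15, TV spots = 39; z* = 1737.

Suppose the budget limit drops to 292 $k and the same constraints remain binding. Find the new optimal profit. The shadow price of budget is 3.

1731

Δb = -2, so new z* = 1737 + (3)·(-2) = 1737 − 6 = 1731.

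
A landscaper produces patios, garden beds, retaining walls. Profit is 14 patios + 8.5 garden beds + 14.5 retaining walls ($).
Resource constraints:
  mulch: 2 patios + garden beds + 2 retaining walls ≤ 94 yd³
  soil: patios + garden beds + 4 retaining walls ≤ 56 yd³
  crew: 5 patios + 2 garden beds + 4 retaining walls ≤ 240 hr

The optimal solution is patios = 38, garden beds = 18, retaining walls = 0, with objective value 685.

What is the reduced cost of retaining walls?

Check each constraint at x*: mulch 94/94 (tight); soil 56/56 (tight); crew 226/240 (slack 14).
By complementary slackness, y = 0 for the non-binding constraint.
From A_Bᵀ y = c: 2·y_mulch + 1·y_soil = 14; 1·y_mulch + 1·y_soil = 8.5.
This yields shadow prices y_mulch = 5.5, y_soil = 3.
Reduced cost of retaining walls: c₃ − yᵀa₃ = 14.5 − (5.5·2 + 3·4) = 14.5 − 23 = -8.5.

-8.5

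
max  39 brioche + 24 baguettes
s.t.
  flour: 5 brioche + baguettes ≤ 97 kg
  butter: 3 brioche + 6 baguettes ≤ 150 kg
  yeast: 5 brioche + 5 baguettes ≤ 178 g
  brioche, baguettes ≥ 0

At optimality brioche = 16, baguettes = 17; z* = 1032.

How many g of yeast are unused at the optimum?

yeast used = 5·16 + 5·17 = 165; slack = 178 − 165 = 13.

13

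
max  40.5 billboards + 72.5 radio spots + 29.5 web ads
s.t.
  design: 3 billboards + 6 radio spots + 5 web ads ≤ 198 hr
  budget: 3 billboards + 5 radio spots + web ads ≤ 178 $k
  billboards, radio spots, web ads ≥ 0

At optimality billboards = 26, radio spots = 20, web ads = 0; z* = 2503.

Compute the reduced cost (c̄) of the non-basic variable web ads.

Both design and budget are binding at x*.
From A_Bᵀ y = c: 3·y_design + 3·y_budget = 40.5; 6·y_design + 5·y_budget = 72.5.
This yields shadow prices y_design = 5, y_budget = 8.5.
Reduced cost of web ads: c₃ − yᵀa₃ = 29.5 − (5·5 + 8.5·1) = 29.5 − 33.5 = -4.

-4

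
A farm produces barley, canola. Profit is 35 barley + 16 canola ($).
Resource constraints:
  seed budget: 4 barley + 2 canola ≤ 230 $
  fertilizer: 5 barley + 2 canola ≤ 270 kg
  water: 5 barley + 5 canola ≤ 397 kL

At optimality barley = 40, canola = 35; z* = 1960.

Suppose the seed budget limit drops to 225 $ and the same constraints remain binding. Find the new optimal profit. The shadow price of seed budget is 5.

1935

Δb = -5, so new z* = 1960 + (5)·(-5) = 1960 − 25 = 1935.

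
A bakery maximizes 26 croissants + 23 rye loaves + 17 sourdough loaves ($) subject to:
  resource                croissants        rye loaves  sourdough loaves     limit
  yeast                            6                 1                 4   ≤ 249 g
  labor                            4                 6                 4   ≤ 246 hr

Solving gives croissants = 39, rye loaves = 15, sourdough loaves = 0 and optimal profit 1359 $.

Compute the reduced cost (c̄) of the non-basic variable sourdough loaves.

-5

Both yeast and labor are binding at x*.
The binding rows give the dual system: 6·y_yeast + 4·y_labor = 26 and 1·y_yeast + 6·y_labor = 23.
→ y_yeast = 2 and y_labor = 3.5.
Reduced cost of sourdough loaves: c₃ − yᵀa₃ = 17 − (2·4 + 3.5·4) = 17 − 22 = -5.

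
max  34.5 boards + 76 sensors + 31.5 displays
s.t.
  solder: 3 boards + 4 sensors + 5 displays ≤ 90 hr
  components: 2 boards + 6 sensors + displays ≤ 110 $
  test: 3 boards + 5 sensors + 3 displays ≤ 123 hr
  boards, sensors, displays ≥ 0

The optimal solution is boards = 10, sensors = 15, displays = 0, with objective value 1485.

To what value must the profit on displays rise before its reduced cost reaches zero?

At the optimum: solder uses 90 of 90 (binding); components uses 110 of 110 (binding); test uses 105 of 123 (slack = 18).
Slack constraints have shadow price 0 (complementary slackness).
From A_Bᵀ y = c: 3·y_solder + 2·y_components = 34.5; 4·y_solder + 6·y_components = 76.
This yields shadow prices y_solder = 5.5, y_components = 9.
displays enters the basis when its profit ≥ yᵀa₃ = 5.5·5 + 9·1 = 36.5.

36.5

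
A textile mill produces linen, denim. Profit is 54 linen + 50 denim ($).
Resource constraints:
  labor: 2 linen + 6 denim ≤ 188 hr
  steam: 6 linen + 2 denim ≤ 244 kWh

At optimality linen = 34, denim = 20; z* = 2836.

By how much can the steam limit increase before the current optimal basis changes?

320

Binding constraints: labor, steam. The basis is B = [[2,6],[6,2]] with det -32.
Per unit increase in steam, x* moves by d = (0.1875, -0.0625).
The basis stays optimal until denim reaches 0; allowable increase = 320 kWh.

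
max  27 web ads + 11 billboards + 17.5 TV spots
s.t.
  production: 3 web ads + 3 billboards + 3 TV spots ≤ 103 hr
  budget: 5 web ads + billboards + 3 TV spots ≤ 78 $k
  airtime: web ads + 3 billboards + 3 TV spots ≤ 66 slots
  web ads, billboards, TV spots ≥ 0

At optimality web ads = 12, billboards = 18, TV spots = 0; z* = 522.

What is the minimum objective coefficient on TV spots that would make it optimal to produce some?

21

Check each constraint at x*: production 90/103 (slack 13); budget 78/78 (tight); airtime 66/66 (tight).
Since production is not tight, its dual is 0.
The binding rows give the dual system: 5·y_budget + 1·y_airtime = 27 and 1·y_budget + 3·y_airtime = 11.
→ y_budget = 5 and y_airtime = 2.
TV spots enters the basis when its profit ≥ yᵀa₃ = 5·3 + 2·3 = 21.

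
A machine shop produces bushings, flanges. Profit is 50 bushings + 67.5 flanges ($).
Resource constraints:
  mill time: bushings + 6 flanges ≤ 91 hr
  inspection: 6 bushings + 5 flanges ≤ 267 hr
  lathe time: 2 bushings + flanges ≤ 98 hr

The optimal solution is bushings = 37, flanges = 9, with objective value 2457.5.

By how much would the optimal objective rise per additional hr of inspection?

Check each constraint at x*: mill time 91/91 (tight); inspection 267/267 (tight); lathe time 83/98 (slack 15).
By complementary slackness, y = 0 for the non-binding constraint.
Dual feasibility on the basic columns requires 1·y_mill time + 6·y_inspection = 50, 6·y_mill time + 5·y_inspection = 67.5.
This yields shadow prices y_mill time = 5, y_inspection = 7.5.
Shadow price of inspection = 7.5.

7.5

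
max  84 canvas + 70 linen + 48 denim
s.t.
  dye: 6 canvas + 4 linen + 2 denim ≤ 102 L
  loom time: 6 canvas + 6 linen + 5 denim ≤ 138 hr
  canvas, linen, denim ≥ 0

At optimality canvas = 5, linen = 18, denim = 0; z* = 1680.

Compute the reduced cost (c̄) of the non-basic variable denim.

-1

At the optimum: dye uses 102 of 102 (binding); loom time uses 138 of 138 (binding).
The binding rows give the dual system: 6·y_dye + 6·y_loom time = 84 and 4·y_dye + 6·y_loom time = 70.
Solving: y_dye = 7, y_loom time = 7.
Reduced cost of denim: c₃ − yᵀa₃ = 48 − (7·2 + 7·5) = 48 − 49 = -1.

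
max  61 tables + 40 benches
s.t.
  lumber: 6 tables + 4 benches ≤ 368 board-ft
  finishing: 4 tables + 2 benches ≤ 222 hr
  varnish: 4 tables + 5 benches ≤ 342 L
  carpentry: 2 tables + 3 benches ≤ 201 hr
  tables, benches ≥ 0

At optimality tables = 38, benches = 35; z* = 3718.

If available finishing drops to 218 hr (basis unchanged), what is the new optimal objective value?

At the optimum: lumber uses 368 of 368 (binding); finishing uses 222 of 222 (binding); varnish uses 327 of 342 (slack = 15); carpentry uses 181 of 201 (slack = 20).
By complementary slackness, y = 0 for the non-binding constraints.
Dual feasibility on the basic columns requires 6·y_lumber + 4·y_finishing = 61, 4·y_lumber + 2·y_finishing = 40.
Solving: y_lumber = 9.5, y_finishing = 1.
Δz = y_finishing·Δb = 1 × (-4) = -4, so new z* = 3718 − 4 = 3714.

3714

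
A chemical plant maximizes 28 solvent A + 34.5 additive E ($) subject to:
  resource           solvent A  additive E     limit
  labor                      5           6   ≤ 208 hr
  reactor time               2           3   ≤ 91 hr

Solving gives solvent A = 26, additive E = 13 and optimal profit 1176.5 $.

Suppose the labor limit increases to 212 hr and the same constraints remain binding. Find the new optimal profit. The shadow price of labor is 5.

Δb = 4, so new z* = 1176.5 + (5)·(4) = 1176.5 + 20 = 1196.5.

1196.5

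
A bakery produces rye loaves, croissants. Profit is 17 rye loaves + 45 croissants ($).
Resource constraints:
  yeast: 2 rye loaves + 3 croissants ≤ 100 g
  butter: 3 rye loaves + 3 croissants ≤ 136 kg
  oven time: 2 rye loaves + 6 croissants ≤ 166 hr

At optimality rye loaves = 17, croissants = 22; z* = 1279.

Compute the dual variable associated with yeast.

2

Check each constraint at x*: yeast 100/100 (tight); butter 117/136 (slack 19); oven time 166/166 (tight).
By complementary slackness, y = 0 for the non-binding constraint.
Dual feasibility on the basic columns requires 2·y_yeast + 2·y_oven time = 17, 3·y_yeast + 6·y_oven time = 45.
→ y_yeast = 2 and y_oven time = 6.5.
Shadow price of yeast = 2.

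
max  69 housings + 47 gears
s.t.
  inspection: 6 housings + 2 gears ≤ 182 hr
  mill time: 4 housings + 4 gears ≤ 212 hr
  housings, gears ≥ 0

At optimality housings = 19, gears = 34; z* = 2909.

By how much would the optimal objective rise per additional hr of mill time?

At the optimum: inspection uses 182 of 182 (binding); mill time uses 212 of 212 (binding).
The binding rows give the dual system: 6·y_inspection + 4·y_mill time = 69 and 2·y_inspection + 4·y_mill time = 47.
→ y_inspection = 5.5 and y_mill time = 9.
Shadow price of mill time = 9.

9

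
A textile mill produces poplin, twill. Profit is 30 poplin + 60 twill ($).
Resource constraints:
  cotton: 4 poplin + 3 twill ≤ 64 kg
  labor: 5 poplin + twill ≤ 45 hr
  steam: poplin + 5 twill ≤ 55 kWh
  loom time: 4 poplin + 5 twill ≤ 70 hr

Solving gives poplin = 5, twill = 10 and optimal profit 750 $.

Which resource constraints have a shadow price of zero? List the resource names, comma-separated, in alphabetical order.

cotton, labor

cotton: 50/64 (slack 14)
labor: 35/45 (slack 10)
steam: 55/55 (binding)
loom time: 70/70 (binding)
By complementary slackness, a constraint with positive slack has shadow price 0 → cotton, labor.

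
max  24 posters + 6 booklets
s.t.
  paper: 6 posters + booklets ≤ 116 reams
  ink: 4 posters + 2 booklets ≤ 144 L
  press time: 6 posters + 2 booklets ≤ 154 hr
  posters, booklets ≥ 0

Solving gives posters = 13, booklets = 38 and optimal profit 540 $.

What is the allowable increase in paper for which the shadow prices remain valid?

38

Binding constraints: paper, press time. The basis is B = [[6,1],[6,2]] with det 6.
Per unit increase in paper, x* moves by d = (0.3333, -1).
The basis stays optimal until booklets reaches 0; allowable increase = 38 reams.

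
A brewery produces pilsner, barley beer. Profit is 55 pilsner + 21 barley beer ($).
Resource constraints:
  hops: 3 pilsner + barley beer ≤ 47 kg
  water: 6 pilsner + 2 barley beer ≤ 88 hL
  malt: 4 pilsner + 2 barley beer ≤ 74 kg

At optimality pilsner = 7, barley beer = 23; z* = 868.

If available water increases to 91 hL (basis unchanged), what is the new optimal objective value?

At the optimum: hops uses 44 of 47 (slack = 3); water uses 88 of 88 (binding); malt uses 74 of 74 (binding).
Slack constraints have shadow price 0 (complementary slackness).
Dual feasibility on the basic columns requires 6·y_water + 4·y_malt = 55, 2·y_water + 2·y_malt = 21.
Solving: y_water = 6.5, y_malt = 4.
Δz = y_water·Δb = 6.5 × (3) = 19.5, so new z* = 868 + 19.5 = 887.5.

887.5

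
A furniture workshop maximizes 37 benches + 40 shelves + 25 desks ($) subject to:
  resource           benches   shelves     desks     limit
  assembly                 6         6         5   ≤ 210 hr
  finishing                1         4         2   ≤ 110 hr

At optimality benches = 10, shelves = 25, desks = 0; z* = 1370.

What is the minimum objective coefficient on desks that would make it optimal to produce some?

32

At the optimum: assembly uses 210 of 210 (binding); finishing uses 110 of 110 (binding).
The binding rows give the dual system: 6·y_assembly + 1·y_finishing = 37 and 6·y_assembly + 4·y_finishing = 40.
This yields shadow prices y_assembly = 6, y_finishing = 1.
desks enters the basis when its profit ≥ yᵀa₃ = 6·5 + 1·2 = 32.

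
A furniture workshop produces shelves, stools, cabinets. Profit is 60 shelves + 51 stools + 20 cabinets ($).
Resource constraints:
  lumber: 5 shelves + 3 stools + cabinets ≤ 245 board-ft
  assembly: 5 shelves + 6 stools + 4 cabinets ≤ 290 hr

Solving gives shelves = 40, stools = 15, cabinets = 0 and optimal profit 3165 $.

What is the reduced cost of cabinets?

Check each constraint at x*: lumber 245/245 (tight); assembly 290/290 (tight).
Dual feasibility on the basic columns requires 5·y_lumber + 5·y_assembly = 60, 3·y_lumber + 6·y_assembly = 51.
Solving: y_lumber = 7, y_assembly = 5.
Reduced cost of cabinets: c₃ − yᵀa₃ = 20 − (7·1 + 5·4) = 20 − 27 = -7.

-7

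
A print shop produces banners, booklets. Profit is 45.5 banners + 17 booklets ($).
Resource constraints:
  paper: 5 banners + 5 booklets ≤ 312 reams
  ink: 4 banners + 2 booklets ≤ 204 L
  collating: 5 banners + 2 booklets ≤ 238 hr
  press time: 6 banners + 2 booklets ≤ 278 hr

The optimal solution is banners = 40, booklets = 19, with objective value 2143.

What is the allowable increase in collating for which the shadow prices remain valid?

1.7

Binding constraints: collating, press time. The basis is B = [[5,2],[6,2]] with det -2.
Per unit increase in collating, x* moves by d = (-1, 3).
The basis stays optimal until paper becomes binding; allowable increase = 1.7 hr.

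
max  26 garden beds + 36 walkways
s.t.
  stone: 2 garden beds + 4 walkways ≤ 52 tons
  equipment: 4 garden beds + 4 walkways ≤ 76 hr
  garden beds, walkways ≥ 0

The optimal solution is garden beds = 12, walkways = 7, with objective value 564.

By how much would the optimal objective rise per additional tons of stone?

Both stone and equipment are binding at x*.
Dual feasibility on the basic columns requires 2·y_stone + 4·y_equipment = 26, 4·y_stone + 4·y_equipment = 36.
→ y_stone = 5 and y_equipment = 4.
Shadow price of stone = 5.

5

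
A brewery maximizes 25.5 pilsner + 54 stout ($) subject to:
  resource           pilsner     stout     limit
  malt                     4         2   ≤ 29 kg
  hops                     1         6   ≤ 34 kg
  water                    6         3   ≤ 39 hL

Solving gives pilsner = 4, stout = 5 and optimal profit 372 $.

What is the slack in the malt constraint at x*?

3

malt used = 4·4 + 2·5 = 26; slack = 29 − 26 = 3.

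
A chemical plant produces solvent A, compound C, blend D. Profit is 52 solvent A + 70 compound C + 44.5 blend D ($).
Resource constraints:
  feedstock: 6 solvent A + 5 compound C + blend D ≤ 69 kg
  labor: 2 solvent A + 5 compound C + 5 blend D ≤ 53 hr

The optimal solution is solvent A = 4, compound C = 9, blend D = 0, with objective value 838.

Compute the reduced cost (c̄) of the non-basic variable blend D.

-1.5

Check each constraint at x*: feedstock 69/69 (tight); labor 53/53 (tight).
The binding rows give the dual system: 6·y_feedstock + 2·y_labor = 52 and 5·y_feedstock + 5·y_labor = 70.
→ y_feedstock = 6 and y_labor = 8.
Reduced cost of blend D: c₃ − yᵀa₃ = 44.5 − (6·1 + 8·5) = 44.5 − 46 = -1.5.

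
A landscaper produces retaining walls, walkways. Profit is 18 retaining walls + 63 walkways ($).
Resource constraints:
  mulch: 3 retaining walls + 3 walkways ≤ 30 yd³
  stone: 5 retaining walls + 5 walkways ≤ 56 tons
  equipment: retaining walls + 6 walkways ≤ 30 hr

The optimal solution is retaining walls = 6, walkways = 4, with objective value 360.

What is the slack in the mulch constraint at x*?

mulch used = 3·6 + 3·4 = 30; slack = 30 − 30 = 0.

0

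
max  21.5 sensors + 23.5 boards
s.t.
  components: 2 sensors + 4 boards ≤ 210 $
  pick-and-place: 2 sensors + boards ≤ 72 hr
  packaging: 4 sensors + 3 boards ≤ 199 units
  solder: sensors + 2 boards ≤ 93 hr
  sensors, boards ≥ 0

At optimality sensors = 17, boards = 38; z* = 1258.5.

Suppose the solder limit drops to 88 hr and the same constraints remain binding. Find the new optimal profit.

1216

Binding: pick-and-place and solder. Non-binding: components (24 unused), packaging (17 unused).
Since components, packaging are not tight, their duals are 0.
Dual feasibility on the basic columns requires 2·y_pick-and-place + 1·y_solder = 21.5, 1·y_pick-and-place + 2·y_solder = 23.5.
→ y_pick-and-place = 6.5 and y_solder = 8.5.
Δz = y_solder·Δb = 8.5 × (-5) = -42.5, so new z* = 1258.5 − 42.5 = 1216.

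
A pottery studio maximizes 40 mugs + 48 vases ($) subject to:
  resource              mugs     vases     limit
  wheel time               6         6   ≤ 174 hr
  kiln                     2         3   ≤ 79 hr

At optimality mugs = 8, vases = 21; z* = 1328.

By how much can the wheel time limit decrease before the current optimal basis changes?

Binding constraints: wheel time, kiln. The basis is B = [[6,6],[2,3]] with det 6.
Per unit decrease in wheel time, x* moves by d = (-0.5, 0.3333).
The basis stays optimal until mugs reaches 0; allowable decrease = 16 hr.

16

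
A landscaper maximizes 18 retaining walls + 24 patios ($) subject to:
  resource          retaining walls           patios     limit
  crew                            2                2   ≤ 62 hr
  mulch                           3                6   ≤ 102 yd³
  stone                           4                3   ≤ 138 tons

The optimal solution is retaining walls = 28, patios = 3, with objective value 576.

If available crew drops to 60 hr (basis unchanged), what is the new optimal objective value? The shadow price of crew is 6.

Δb = -2, so new z* = 576 + (6)·(-2) = 576 − 12 = 564.

564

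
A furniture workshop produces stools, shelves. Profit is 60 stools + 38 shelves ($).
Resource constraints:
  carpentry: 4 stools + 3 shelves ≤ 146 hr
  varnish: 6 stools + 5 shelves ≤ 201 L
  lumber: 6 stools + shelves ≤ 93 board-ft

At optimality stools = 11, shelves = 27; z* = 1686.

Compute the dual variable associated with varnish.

Binding: varnish and lumber. Non-binding: carpentry (21 unused).
By complementary slackness, y = 0 for the non-binding constraint.
From A_Bᵀ y = c: 6·y_varnish + 6·y_lumber = 60; 5·y_varnish + 1·y_lumber = 38.
Solving: y_varnish = 7, y_lumber = 3.
Shadow price of varnish = 7.

7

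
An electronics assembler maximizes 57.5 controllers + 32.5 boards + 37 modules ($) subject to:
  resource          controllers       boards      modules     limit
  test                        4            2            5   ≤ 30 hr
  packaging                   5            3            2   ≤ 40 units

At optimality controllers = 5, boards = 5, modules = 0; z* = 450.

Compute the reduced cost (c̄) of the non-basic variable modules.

-3

At the optimum: test uses 30 of 30 (binding); packaging uses 40 of 40 (binding).
From A_Bᵀ y = c: 4·y_test + 5·y_packaging = 57.5; 2·y_test + 3·y_packaging = 32.5.
→ y_test = 5 and y_packaging = 7.5.
Reduced cost of modules: c₃ − yᵀa₃ = 37 − (5·5 + 7.5·2) = 37 − 40 = -3.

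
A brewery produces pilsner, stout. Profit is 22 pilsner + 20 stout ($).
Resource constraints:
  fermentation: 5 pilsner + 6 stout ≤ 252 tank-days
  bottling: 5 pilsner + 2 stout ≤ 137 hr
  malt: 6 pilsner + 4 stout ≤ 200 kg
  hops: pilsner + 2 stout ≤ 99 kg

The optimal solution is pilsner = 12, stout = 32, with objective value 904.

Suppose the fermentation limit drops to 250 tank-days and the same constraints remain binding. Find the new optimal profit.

900

Binding: fermentation and malt. Non-binding: bottling (13 unused), hops (23 unused).
By complementary slackness, y = 0 for the non-binding constraints.
The binding rows give the dual system: 5·y_fermentation + 6·y_malt = 22 and 6·y_fermentation + 4·y_malt = 20.
Solving: y_fermentation = 2, y_malt = 2.
Δz = y_fermentation·Δb = 2 × (-2) = -4, so new z* = 904 − 4 = 900.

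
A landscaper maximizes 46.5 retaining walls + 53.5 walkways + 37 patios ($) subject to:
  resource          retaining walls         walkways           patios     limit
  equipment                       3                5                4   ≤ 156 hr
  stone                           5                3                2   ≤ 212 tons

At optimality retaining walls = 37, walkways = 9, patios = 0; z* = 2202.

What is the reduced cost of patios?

-4

At the optimum: equipment uses 156 of 156 (binding); stone uses 212 of 212 (binding).
From A_Bᵀ y = c: 3·y_equipment + 5·y_stone = 46.5; 5·y_equipment + 3·y_stone = 53.5.
→ y_equipment = 8 and y_stone = 4.5.
Reduced cost of patios: c₃ − yᵀa₃ = 37 − (8·4 + 4.5·2) = 37 − 41 = -4.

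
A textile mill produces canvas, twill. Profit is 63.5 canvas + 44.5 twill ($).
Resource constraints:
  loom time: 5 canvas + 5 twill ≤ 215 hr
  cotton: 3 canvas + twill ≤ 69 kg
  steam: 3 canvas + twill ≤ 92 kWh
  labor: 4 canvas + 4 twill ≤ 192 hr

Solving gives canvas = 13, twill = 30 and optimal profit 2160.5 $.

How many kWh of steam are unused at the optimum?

steam used = 3·13 + 1·30 = 69; slack = 92 − 69 = 23.

23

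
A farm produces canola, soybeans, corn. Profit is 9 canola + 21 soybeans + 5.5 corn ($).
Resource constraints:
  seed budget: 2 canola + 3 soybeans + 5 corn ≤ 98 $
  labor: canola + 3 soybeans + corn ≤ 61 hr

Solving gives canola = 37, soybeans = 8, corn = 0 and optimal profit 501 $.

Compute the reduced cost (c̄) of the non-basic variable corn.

Check each constraint at x*: seed budget 98/98 (tight); labor 61/61 (tight).
The binding rows give the dual system: 2·y_seed budget + 1·y_labor = 9 and 3·y_seed budget + 3·y_labor = 21.
Solving: y_seed budget = 2, y_labor = 5.
Reduced cost of corn: c₃ − yᵀa₃ = 5.5 − (2·5 + 5·1) = 5.5 − 15 = -9.5.

-9.5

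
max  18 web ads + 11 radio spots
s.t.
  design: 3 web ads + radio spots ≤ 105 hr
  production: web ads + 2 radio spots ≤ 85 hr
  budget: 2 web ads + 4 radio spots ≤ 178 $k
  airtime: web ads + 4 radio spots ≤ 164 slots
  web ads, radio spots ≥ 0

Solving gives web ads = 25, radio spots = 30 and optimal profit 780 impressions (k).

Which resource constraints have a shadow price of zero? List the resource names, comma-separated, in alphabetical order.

airtime, budget

design: 105/105 (binding)
production: 85/85 (binding)
budget: 170/178 (slack 8)
airtime: 145/164 (slack 19)
By complementary slackness, a constraint with positive slack has shadow price 0 → airtime, budget.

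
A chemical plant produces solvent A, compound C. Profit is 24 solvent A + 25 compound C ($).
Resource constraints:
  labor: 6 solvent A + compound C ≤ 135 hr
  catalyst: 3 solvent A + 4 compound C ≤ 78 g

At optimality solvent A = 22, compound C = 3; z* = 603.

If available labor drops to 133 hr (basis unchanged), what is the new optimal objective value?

At the optimum: labor uses 135 of 135 (binding); catalyst uses 78 of 78 (binding).
From A_Bᵀ y = c: 6·y_labor + 3·y_catalyst = 24; 1·y_labor + 4·y_catalyst = 25.
This yields shadow prices y_labor = 1, y_catalyst = 6.
Δz = y_labor·Δb = 1 × (-2) = -2, so new z* = 603 − 2 = 601.

601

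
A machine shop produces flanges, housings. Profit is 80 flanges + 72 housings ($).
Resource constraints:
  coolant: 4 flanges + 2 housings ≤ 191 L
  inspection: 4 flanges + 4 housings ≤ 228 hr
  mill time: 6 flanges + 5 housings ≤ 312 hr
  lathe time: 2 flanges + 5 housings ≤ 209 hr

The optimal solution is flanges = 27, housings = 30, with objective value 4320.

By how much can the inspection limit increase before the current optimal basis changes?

Binding constraints: inspection, mill time. The basis is B = [[4,4],[6,5]] with det -4.
Per unit increase in inspection, x* moves by d = (-1.25, 1.5).
The basis stays optimal until lathe time becomes binding; allowable increase = 1 hr.

1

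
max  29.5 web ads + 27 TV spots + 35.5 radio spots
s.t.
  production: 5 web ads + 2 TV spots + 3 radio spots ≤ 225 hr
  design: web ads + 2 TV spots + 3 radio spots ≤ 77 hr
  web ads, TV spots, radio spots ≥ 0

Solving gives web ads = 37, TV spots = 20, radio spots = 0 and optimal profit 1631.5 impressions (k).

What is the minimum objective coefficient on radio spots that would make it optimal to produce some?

At the optimum: production uses 225 of 225 (binding); design uses 77 of 77 (binding).
The binding rows give the dual system: 5·y_production + 1·y_design = 29.5 and 2·y_production + 2·y_design = 27.
This yields shadow prices y_production = 4, y_design = 9.5.
radio spots enters the basis when its profit ≥ yᵀa₃ = 4·3 + 9.5·3 = 40.5.

40.5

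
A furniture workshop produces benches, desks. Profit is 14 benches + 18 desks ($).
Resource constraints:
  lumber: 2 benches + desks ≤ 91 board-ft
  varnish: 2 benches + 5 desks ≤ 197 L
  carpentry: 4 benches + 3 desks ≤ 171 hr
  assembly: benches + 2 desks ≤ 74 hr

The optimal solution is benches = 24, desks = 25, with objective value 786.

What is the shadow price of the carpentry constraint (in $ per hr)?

At the optimum: lumber uses 73 of 91 (slack = 18); varnish uses 173 of 197 (slack = 24); carpentry uses 171 of 171 (binding); assembly uses 74 of 74 (binding).
By complementary slackness, y = 0 for the non-binding constraints.
From A_Bᵀ y = c: 4·y_carpentry + 1·y_assembly = 14; 3·y_carpentry + 2·y_assembly = 18.
→ y_carpentry = 2 and y_assembly = 6.
Shadow price of carpentry = 2.

2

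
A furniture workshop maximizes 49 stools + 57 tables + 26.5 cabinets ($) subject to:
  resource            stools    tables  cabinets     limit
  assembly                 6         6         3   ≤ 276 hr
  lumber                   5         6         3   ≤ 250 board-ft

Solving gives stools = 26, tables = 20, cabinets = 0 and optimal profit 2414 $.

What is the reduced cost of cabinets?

-2

Check each constraint at x*: assembly 276/276 (tight); lumber 250/250 (tight).
The binding rows give the dual system: 6·y_assembly + 5·y_lumber = 49 and 6·y_assembly + 6·y_lumber = 57.
Solving: y_assembly = 1.5, y_lumber = 8.
Reduced cost of cabinets: c₃ − yᵀa₃ = 26.5 − (1.5·3 + 8·3) = 26.5 − 28.5 = -2.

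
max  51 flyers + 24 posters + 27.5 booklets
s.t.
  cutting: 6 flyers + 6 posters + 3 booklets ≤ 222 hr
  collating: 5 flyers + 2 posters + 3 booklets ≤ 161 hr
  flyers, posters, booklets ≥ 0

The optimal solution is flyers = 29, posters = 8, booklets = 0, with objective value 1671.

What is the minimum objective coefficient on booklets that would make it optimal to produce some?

30

At the optimum: cutting uses 222 of 222 (binding); collating uses 161 of 161 (binding).
From A_Bᵀ y = c: 6·y_cutting + 5·y_collating = 51; 6·y_cutting + 2·y_collating = 24.
This yields shadow prices y_cutting = 1, y_collating = 9.
booklets enters the basis when its profit ≥ yᵀa₃ = 1·3 + 9·3 = 30.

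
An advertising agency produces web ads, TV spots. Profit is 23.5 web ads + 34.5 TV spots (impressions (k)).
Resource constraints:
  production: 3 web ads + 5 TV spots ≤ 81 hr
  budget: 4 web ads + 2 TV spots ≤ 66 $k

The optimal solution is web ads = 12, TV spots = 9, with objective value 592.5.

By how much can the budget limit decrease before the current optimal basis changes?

Binding constraints: production, budget. The basis is B = [[3,5],[4,2]] with det -14.
Per unit decrease in budget, x* moves by d = (-0.3571, 0.2143).
The basis stays optimal until web ads reaches 0; allowable decrease = 33.6 $k.

33.6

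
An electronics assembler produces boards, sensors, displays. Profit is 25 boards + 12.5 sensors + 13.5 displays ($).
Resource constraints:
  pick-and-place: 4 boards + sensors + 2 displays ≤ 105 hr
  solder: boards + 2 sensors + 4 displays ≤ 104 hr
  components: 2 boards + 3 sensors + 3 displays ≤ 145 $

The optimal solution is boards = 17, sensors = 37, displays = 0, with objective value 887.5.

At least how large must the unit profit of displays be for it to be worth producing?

17.5

Binding: pick-and-place and components. Non-binding: solder (13 unused).
Since solder is not tight, its dual is 0.
Dual feasibility on the basic columns requires 4·y_pick-and-place + 2·y_components = 25, 1·y_pick-and-place + 3·y_components = 12.5.
Solving: y_pick-and-place = 5, y_components = 2.5.
displays enters the basis when its profit ≥ yᵀa₃ = 5·2 + 2.5·3 = 17.5.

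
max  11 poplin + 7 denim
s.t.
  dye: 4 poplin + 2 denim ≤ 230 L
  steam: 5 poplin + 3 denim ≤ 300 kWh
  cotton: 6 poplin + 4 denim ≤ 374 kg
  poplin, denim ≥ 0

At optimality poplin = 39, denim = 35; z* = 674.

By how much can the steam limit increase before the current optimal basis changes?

Binding constraints: steam, cotton. The basis is B = [[5,3],[6,4]] with det 2.
Per unit increase in steam, x* moves by d = (2, -3).
The basis stays optimal until dye becomes binding; allowable increase = 2 kWh.

2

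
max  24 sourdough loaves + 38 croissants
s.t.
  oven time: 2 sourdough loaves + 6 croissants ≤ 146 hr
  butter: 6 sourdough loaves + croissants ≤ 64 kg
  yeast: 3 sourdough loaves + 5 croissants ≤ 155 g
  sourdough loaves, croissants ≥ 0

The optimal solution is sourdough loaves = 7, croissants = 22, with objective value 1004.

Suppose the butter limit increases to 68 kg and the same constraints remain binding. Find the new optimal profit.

Binding: oven time and butter. Non-binding: yeast (24 unused).
By complementary slackness, y = 0 for the non-binding constraint.
From A_Bᵀ y = c: 2·y_oven time + 6·y_butter = 24; 6·y_oven time + 1·y_butter = 38.
Solving: y_oven time = 6, y_butter = 2.
Δz = y_butter·Δb = 2 × (4) = 8, so new z* = 1004 + 8 = 1012.

1012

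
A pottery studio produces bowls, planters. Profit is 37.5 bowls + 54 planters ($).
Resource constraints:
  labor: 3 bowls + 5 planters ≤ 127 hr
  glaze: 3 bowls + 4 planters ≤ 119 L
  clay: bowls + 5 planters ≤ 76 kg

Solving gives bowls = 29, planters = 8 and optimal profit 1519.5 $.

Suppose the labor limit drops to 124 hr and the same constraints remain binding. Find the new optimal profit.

At the optimum: labor uses 127 of 127 (binding); glaze uses 119 of 119 (binding); clay uses 69 of 76 (slack = 7).
Since clay is not tight, its dual is 0.
The binding rows give the dual system: 3·y_labor + 3·y_glaze = 37.5 and 5·y_labor + 4·y_glaze = 54.
This yields shadow prices y_labor = 4, y_glaze = 8.5.
Δz = y_labor·Δb = 4 × (-3) = -12, so new z* = 1519.5 − 12 = 1507.5.

1507.5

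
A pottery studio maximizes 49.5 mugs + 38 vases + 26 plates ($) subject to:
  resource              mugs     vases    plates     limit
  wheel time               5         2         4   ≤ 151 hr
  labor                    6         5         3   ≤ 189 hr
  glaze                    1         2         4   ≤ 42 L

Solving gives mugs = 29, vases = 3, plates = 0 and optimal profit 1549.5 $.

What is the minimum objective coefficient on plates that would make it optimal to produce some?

Binding: wheel time and labor. Non-binding: glaze (7 unused).
Since glaze is not tight, its dual is 0.
The binding rows give the dual system: 5·y_wheel time + 6·y_labor = 49.5 and 2·y_wheel time + 5·y_labor = 38.
Solving: y_wheel time = 1.5, y_labor = 7.
plates enters the basis when its profit ≥ yᵀa₃ = 1.5·4 + 7·3 = 27.

27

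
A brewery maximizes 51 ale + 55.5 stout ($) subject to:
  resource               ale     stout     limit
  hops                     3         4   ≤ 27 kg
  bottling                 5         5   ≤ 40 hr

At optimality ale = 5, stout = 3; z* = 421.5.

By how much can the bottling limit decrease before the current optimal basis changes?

Binding constraints: hops, bottling. The basis is B = [[3,4],[5,5]] with det -5.
Per unit decrease in bottling, x* moves by d = (-0.8, 0.6).
The basis stays optimal until ale reaches 0; allowable decrease = 6.25 hr.

6.25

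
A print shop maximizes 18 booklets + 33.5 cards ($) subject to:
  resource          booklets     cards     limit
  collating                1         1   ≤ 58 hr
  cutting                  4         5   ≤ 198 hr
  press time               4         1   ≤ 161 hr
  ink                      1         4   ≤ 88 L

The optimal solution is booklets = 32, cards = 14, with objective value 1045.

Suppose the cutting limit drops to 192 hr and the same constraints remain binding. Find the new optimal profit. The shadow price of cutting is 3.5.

Δb = -6, so new z* = 1045 + (3.5)·(-6) = 1045 − 21 = 1024.

1024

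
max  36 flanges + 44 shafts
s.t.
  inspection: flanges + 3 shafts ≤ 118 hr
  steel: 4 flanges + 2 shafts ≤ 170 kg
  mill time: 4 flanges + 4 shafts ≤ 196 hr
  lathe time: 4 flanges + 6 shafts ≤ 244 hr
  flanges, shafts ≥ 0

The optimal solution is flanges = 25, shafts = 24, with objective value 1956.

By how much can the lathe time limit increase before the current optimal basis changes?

21

Binding constraints: mill time, lathe time. The basis is B = [[4,4],[4,6]] with det 8.
Per unit increase in lathe time, x* moves by d = (-0.5, 0.5).
The basis stays optimal until inspection becomes binding; allowable increase = 21 hr.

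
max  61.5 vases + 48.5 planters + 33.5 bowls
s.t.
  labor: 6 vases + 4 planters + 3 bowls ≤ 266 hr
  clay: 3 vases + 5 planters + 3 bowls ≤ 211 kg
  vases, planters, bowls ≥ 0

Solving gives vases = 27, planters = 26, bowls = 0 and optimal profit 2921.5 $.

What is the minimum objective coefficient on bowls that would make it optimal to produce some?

At the optimum: labor uses 266 of 266 (binding); clay uses 211 of 211 (binding).
The binding rows give the dual system: 6·y_labor + 3·y_clay = 61.5 and 4·y_labor + 5·y_clay = 48.5.
This yields shadow prices y_labor = 9, y_clay = 2.5.
bowls enters the basis when its profit ≥ yᵀa₃ = 9·3 + 2.5·3 = 34.5.

34.5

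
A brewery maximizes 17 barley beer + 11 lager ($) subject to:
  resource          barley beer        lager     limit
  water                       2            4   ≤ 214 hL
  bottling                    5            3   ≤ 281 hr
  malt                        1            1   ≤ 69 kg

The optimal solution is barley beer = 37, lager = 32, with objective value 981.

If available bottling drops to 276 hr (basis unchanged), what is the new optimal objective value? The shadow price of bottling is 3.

Δb = -5, so new z* = 981 + (3)·(-5) = 981 − 15 = 966.

966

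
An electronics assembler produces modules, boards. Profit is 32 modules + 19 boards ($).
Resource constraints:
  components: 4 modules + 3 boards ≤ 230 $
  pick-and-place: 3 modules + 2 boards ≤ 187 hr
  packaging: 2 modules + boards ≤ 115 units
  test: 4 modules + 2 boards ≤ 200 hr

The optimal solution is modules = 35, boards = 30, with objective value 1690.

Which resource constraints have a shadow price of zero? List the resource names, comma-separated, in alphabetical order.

components: 230/230 (binding)
pick-and-place: 165/187 (slack 22)
packaging: 100/115 (slack 15)
test: 200/200 (binding)
By complementary slackness, a constraint with positive slack has shadow price 0 → packaging, pick-and-place.

packaging, pick-and-place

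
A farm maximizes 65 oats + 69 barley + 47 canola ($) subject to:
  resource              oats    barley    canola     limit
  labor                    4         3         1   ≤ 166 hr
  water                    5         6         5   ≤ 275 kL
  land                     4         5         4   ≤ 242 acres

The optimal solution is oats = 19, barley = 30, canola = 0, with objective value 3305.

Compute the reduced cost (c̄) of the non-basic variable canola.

Binding: labor and water. Non-binding: land (16 unused).
Since land is not tight, its dual is 0.
The binding rows give the dual system: 4·y_labor + 5·y_water = 65 and 3·y_labor + 6·y_water = 69.
→ y_labor = 5 and y_water = 9.
Reduced cost of canola: c₃ − yᵀa₃ = 47 − (5·1 + 9·5) = 47 − 50 = -3.

-3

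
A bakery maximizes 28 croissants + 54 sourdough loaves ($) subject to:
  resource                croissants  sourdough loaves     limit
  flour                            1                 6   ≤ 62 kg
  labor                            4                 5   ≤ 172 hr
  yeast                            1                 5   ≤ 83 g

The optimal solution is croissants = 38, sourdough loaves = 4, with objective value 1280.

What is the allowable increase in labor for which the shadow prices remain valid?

Binding constraints: flour, labor. The basis is B = [[1,6],[4,5]] with det -19.
Per unit increase in labor, x* moves by d = (0.3158, -0.0526).
The basis stays optimal until sourdough loaves reaches 0; allowable increase = 76 hr.

76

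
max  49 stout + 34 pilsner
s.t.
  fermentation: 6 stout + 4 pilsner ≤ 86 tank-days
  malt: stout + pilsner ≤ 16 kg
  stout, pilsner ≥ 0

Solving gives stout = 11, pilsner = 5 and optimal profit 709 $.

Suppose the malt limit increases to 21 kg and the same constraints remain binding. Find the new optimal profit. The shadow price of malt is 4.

729

Δb = 5, so new z* = 709 + (4)·(5) = 709 + 20 = 729.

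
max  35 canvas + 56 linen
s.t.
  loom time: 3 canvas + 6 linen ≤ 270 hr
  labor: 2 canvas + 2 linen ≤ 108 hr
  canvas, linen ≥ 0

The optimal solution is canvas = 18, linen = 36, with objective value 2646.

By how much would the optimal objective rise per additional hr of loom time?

Check each constraint at x*: loom time 270/270 (tight); labor 108/108 (tight).
Dual feasibility on the basic columns requires 3·y_loom time + 2·y_labor = 35, 6·y_loom time + 2·y_labor = 56.
Solving: y_loom time = 7, y_labor = 7.
Shadow price of loom time = 7.

7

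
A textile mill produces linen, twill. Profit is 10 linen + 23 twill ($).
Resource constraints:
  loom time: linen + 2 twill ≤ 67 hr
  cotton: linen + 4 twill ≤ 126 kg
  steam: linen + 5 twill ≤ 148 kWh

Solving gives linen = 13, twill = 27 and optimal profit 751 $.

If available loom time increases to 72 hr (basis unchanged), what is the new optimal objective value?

At the optimum: loom time uses 67 of 67 (binding); cotton uses 121 of 126 (slack = 5); steam uses 148 of 148 (binding).
By complementary slackness, y = 0 for the non-binding constraint.
From A_Bᵀ y = c: 1·y_loom time + 1·y_steam = 10; 2·y_loom time + 5·y_steam = 23.
This yields shadow prices y_loom time = 9, y_steam = 1.
Δz = y_loom time·Δb = 9 × (5) = 45, so new z* = 751 + 45 = 796.

796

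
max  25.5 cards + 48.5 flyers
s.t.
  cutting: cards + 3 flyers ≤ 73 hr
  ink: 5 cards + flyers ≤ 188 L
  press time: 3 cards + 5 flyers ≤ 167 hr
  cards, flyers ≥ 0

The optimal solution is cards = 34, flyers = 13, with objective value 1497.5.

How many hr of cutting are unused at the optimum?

0

cutting used = 1·34 + 3·13 = 73; slack = 73 − 73 = 0.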